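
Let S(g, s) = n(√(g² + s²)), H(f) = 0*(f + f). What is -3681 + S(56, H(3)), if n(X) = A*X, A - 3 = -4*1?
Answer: -3737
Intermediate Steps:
H(f) = 0 (H(f) = 0*(2*f) = 0)
A = -1 (A = 3 - 4*1 = 3 - 4 = -1)
n(X) = -X
S(g, s) = -√(g² + s²)
-3681 + S(56, H(3)) = -3681 - √(56² + 0²) = -3681 - √(3136 + 0) = -3681 - √3136 = -3681 - 1*56 = -3681 - 56 = -3737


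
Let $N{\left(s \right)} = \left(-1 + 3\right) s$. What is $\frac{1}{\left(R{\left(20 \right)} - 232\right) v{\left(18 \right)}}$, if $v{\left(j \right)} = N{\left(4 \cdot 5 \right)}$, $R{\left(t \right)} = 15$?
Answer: $- \frac{1}{8680} \approx -0.00011521$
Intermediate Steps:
$N{\left(s \right)} = 2 s$
$v{\left(j \right)} = 40$ ($v{\left(j \right)} = 2 \cdot 4 \cdot 5 = 2 \cdot 20 = 40$)
$\frac{1}{\left(R{\left(20 \right)} - 232\right) v{\left(18 \right)}} = \frac{1}{\left(15 - 232\right) 40} = \frac{1}{\left(-217\right) 40} = \frac{1}{-8680} = - \frac{1}{8680}$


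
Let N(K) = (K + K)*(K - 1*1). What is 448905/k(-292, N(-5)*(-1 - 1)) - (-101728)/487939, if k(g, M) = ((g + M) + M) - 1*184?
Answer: -218965419547/349364324 ≈ -626.75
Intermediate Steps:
N(K) = 2*K*(-1 + K) (N(K) = (2*K)*(K - 1) = (2*K)*(-1 + K) = 2*K*(-1 + K))
k(g, M) = -184 + g + 2*M (k(g, M) = ((M + g) + M) - 184 = (g + 2*M) - 184 = -184 + g + 2*M)
448905/k(-292, N(-5)*(-1 - 1)) - (-101728)/487939 = 448905/(-184 - 292 + 2*((2*(-5)*(-1 - 5))*(-1 - 1))) - (-101728)/487939 = 448905/(-184 - 292 + 2*((2*(-5)*(-6))*(-2))) - (-101728)/487939 = 448905/(-184 - 292 + 2*(60*(-2))) - 1*(-101728/487939) = 448905/(-184 - 292 + 2*(-120)) + 101728/487939 = 448905/(-184 - 292 - 240) + 101728/487939 = 448905/(-716) + 101728/487939 = 448905*(-1/716) + 101728/487939 = -448905/716 + 101728/487939 = -218965419547/349364324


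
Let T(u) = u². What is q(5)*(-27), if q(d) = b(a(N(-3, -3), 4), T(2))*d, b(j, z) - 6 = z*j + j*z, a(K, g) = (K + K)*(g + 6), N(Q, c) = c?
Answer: 63990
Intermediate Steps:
a(K, g) = 2*K*(6 + g) (a(K, g) = (2*K)*(6 + g) = 2*K*(6 + g))
b(j, z) = 6 + 2*j*z (b(j, z) = 6 + (z*j + j*z) = 6 + (j*z + j*z) = 6 + 2*j*z)
q(d) = -474*d (q(d) = (6 + 2*(2*(-3)*(6 + 4))*2²)*d = (6 + 2*(2*(-3)*10)*4)*d = (6 + 2*(-60)*4)*d = (6 - 480)*d = -474*d)
q(5)*(-27) = -474*5*(-27) = -2370*(-27) = 63990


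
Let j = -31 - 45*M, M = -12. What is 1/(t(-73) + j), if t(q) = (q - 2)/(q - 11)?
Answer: 28/14277 ≈ 0.0019612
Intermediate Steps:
t(q) = (-2 + q)/(-11 + q)
j = 509 (j = -31 - 45*(-12) = -31 + 540 = 509)
1/(t(-73) + j) = 1/((-2 - 73)/(-11 - 73) + 509) = 1/(-75/(-84) + 509) = 1/(-1/84*(-75) + 509) = 1/(25/28 + 509) = 1/(14277/28) = 28/14277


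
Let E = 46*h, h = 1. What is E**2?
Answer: 2116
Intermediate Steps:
E = 46 (E = 46*1 = 46)
E**2 = 46**2 = 2116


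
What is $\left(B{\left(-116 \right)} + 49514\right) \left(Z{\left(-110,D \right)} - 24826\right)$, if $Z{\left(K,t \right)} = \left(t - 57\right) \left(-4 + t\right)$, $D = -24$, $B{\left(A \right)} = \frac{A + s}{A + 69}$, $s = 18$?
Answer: $- \frac{52498240848}{47} \approx -1.117 \cdot 10^{9}$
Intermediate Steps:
$B{\left(A \right)} = \frac{18 + A}{69 + A}$ ($B{\left(A \right)} = \frac{A + 18}{A + 69} = \frac{18 + A}{69 + A}$)
$Z{\left(K,t \right)} = \left(-57 + t\right) \left(-4 + t\right)$
$\left(B{\left(-116 \right)} + 49514\right) \left(Z{\left(-110,D \right)} - 24826\right) = \left(\frac{18 - 116}{69 - 116} + 49514\right) \left(\left(228 + \left(-24\right)^{2} - -1464\right) - 24826\right) = \left(\frac{1}{-47} \left(-98\right) + 49514\right) \left(\left(228 + 576 + 1464\right) - 24826\right) = \left(\left(- \frac{1}{47}\right) \left(-98\right) + 49514\right) \left(2268 - 24826\right) = \left(\frac{98}{47} + 49514\right) \left(-22558\right) = \frac{2327256}{47} \left(-22558\right) = - \frac{52498240848}{47}$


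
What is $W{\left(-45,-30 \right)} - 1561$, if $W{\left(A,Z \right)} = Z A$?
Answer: $-211$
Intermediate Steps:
$W{\left(A,Z \right)} = A Z$
$W{\left(-45,-30 \right)} - 1561 = \left(-45\right) \left(-30\right) - 1561 = 1350 - 1561 = -211$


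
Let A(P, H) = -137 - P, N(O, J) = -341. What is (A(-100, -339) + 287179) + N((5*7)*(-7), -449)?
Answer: 286801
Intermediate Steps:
(A(-100, -339) + 287179) + N((5*7)*(-7), -449) = ((-137 - 1*(-100)) + 287179) - 341 = ((-137 + 100) + 287179) - 341 = (-37 + 287179) - 341 = 287142 - 341 = 286801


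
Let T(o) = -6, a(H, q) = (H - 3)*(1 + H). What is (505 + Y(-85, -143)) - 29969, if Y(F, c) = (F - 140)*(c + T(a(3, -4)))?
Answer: 4061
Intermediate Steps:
a(H, q) = (1 + H)*(-3 + H) (a(H, q) = (-3 + H)*(1 + H) = (1 + H)*(-3 + H))
Y(F, c) = (-140 + F)*(-6 + c) (Y(F, c) = (F - 140)*(c - 6) = (-140 + F)*(-6 + c))
(505 + Y(-85, -143)) - 29969 = (505 + (840 - 140*(-143) - 6*(-85) - 85*(-143))) - 29969 = (505 + (840 + 20020 + 510 + 12155)) - 29969 = (505 + 33525) - 29969 = 34030 - 29969 = 4061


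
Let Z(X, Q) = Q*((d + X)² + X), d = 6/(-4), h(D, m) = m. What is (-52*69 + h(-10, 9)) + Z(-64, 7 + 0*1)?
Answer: 104019/4 ≈ 26005.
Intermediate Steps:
d = -3/2 (d = 6*(-¼) = -3/2 ≈ -1.5000)
Z(X, Q) = Q*(X + (-3/2 + X)²) (Z(X, Q) = Q*((-3/2 + X)² + X) = Q*(X + (-3/2 + X)²))
(-52*69 + h(-10, 9)) + Z(-64, 7 + 0*1) = (-52*69 + 9) + (7 + 0*1)*((-3 + 2*(-64))² + 4*(-64))/4 = (-3588 + 9) + (7 + 0)*((-3 - 128)² - 256)/4 = -3579 + (¼)*7*((-131)² - 256) = -3579 + (¼)*7*(17161 - 256) = -3579 + (¼)*7*16905 = -3579 + 118335/4 = 104019/4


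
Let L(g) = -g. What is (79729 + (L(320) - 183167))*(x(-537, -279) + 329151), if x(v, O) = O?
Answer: -34123100976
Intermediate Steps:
(79729 + (L(320) - 183167))*(x(-537, -279) + 329151) = (79729 + (-1*320 - 183167))*(-279 + 329151) = (79729 + (-320 - 183167))*328872 = (79729 - 183487)*328872 = -103758*328872 = -34123100976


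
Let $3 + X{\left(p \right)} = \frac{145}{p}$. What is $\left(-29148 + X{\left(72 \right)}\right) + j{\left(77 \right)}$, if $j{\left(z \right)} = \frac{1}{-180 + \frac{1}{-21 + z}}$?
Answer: $- \frac{21153073465}{725688} \approx -29149.0$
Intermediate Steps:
$X{\left(p \right)} = -3 + \frac{145}{p}$
$\left(-29148 + X{\left(72 \right)}\right) + j{\left(77 \right)} = \left(-29148 - \left(3 - \frac{145}{72}\right)\right) + \frac{21 - 77}{-3781 + 180 \cdot 77} = \left(-29148 + \left(-3 + 145 \cdot \frac{1}{72}\right)\right) + \frac{21 - 77}{-3781 + 13860} = \left(-29148 + \left(-3 + \frac{145}{72}\right)\right) + \frac{1}{10079} \left(-56\right) = \left(-29148 - \frac{71}{72}\right) + \frac{1}{10079} \left(-56\right) = - \frac{2098727}{72} - \frac{56}{10079} = - \frac{21153073465}{725688}$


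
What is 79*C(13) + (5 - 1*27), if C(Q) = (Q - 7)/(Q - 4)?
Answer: 92/3 ≈ 30.667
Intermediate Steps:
C(Q) = (-7 + Q)/(-4 + Q)
79*C(13) + (5 - 1*27) = 79*((-7 + 13)/(-4 + 13)) + (5 - 1*27) = 79*(6/9) + (5 - 27) = 79*((⅑)*6) - 22 = 79*(⅔) - 22 = 158/3 - 22 = 92/3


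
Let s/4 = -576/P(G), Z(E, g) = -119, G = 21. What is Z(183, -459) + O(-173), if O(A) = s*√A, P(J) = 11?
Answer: -119 - 2304*I*√173/11 ≈ -119.0 - 2754.9*I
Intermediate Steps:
s = -2304/11 (s = 4*(-576/11) = -2304/11 ≈ -209.45)
O(A) = -2304*√A/11
Z(183, -459) + O(-173) = -119 - 2304*I*√173/11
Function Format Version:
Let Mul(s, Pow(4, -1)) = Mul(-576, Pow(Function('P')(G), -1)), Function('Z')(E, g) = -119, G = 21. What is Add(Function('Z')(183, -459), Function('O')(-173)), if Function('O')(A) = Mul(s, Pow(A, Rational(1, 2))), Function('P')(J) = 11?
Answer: Add(-119, Mul(Rational(-2304, 11), I, Pow(173, Rational(1, 2)))) ≈ Add(-119.00, Mul(-2754.9, I))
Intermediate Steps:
s = Rational(-2304, 11) (s = Mul(4, Mul(-576, Pow(11, -1))) = Mul(4, Mul(-576, Rational(1, 11))) = Mul(4, Rational(-576, 11)) = Rational(-2304, 11) ≈ -209.45)
Function('O')(A) = Mul(Rational(-2304, 11), Pow(A, Rational(1, 2)))
Add(Function('Z')(183, -459), Function('O')(-173)) = Add(-119, Mul(Rational(-2304, 11), Pow(-173, Rational(1, 2)))) = Add(-119, Mul(Rational(-2304, 11), Mul(I, Pow(173, Rational(1, 2))))) = Add(-119, Mul(Rational(-2304, 11), I, Pow(173, Rational(1, 2))))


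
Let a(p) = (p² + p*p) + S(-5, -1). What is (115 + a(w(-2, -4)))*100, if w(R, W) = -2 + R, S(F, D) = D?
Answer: 14600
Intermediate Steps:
a(p) = -1 + 2*p² (a(p) = (p² + p*p) - 1 = (p² + p²) - 1 = 2*p² - 1 = -1 + 2*p²)
(115 + a(w(-2, -4)))*100 = (115 + (-1 + 2*(-2 - 2)²))*100 = (115 + (-1 + 2*(-4)²))*100 = (115 + (-1 + 2*16))*100 = (115 + (-1 + 32))*100 = (115 + 31)*100 = 146*100 = 14600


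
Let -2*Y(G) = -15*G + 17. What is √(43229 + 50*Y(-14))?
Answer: √37554 ≈ 193.79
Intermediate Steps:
Y(G) = -17/2 + 15*G/2 (Y(G) = -(-15*G + 17)/2 = -(17 - 15*G)/2 = -17/2 + 15*G/2)
√(43229 + 50*Y(-14)) = √(43229 + 50*(-17/2 + (15/2)*(-14))) = √(43229 + 50*(-17/2 - 105)) = √(43229 + 50*(-227/2)) = √(43229 - 5675) = √37554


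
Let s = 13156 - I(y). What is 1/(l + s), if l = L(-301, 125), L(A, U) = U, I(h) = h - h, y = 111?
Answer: 1/13281 ≈ 7.5296e-5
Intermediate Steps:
I(h) = 0
s = 13156 (s = 13156 - 1*0 = 13156 + 0 = 13156)
l = 125
1/(l + s) = 1/(125 + 13156) = 1/13281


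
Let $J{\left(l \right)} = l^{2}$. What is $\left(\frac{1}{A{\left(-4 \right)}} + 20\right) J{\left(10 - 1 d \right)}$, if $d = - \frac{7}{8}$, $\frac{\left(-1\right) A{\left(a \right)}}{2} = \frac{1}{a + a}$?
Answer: $\frac{22707}{8} \approx 2838.4$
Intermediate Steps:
$A{\left(a \right)} = - \frac{1}{a}$ ($A{\left(a \right)} = - \frac{2}{a + a} = - \frac{2}{2 a} = - 2 \frac{1}{2 a} = - \frac{1}{a}$)
$d = - \frac{7}{8}$ ($d = \left(-7\right) \frac{1}{8} = - \frac{7}{8} \approx -0.875$)
$\left(\frac{1}{A{\left(-4 \right)}} + 20\right) J{\left(10 - 1 d \right)} = \left(\frac{1}{\left(-1\right) \frac{1}{-4}} + 20\right) \left(10 - 1 \left(- \frac{7}{8}\right)\right)^{2} = \left(\frac{1}{\left(-1\right) \left(- \frac{1}{4}\right)} + 20\right) \left(10 - - \frac{7}{8}\right)^{2} = \left(\frac{1}{\frac{1}{4}} + 20\right) \left(10 + \frac{7}{8}\right)^{2} = \left(4 + 20\right) \left(\frac{87}{8}\right)^{2} = 24 \cdot \frac{7569}{64} = \frac{22707}{8}$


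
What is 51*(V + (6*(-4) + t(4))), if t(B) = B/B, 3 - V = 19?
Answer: -1989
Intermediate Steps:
V = -16 (V = 3 - 1*19 = 3 - 19 = -16)
t(B) = 1
51*(V + (6*(-4) + t(4))) = 51*(-16 + (6*(-4) + 1)) = 51*(-16 + (-24 + 1)) = 51*(-16 - 23) = 51*(-39) = -1989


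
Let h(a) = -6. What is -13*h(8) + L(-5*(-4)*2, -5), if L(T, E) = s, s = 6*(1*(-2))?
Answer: 66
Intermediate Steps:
s = -12 (s = 6*(-2) = -12)
L(T, E) = -12
-13*h(8) + L(-5*(-4)*2, -5) = -13*(-6) - 12 = 78 - 12 = 66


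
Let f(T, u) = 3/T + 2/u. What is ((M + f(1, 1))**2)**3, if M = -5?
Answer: 0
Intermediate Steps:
f(T, u) = 2/u + 3/T
((M + f(1, 1))**2)**3 = ((-5 + (2/1 + 3/1))**2)**3 = ((-5 + (2*1 + 3*1))**2)**3 = ((-5 + (2 + 3))**2)**3 = ((-5 + 5)**2)**3 = (0**2)**3 = 0**3 = 0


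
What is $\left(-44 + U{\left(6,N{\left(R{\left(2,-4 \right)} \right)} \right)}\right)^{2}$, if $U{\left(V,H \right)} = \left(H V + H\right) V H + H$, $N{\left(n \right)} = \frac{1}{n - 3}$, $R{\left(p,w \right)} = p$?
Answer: $9$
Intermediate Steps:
$N{\left(n \right)} = \frac{1}{-3 + n}$
$U{\left(V,H \right)} = H + H V \left(H + H V\right)$ ($U{\left(V,H \right)} = \left(H + H V\right) V H + H = V \left(H + H V\right) H + H = H V \left(H + H V\right) + H = H + H V \left(H + H V\right)$)
$\left(-44 + U{\left(6,N{\left(R{\left(2,-4 \right)} \right)} \right)}\right)^{2} = \left(-44 + \frac{1 + \frac{1}{-3 + 2} \cdot 6 + \frac{6^{2}}{-3 + 2}}{-3 + 2}\right)^{2} = \left(-44 + \frac{1 + \frac{1}{-1} \cdot 6 + \frac{1}{-1} \cdot 36}{-1}\right)^{2} = \left(-44 - \left(1 - 6 - 36\right)\right)^{2} = \left(-44 - -41\right)^{2} = \left(-44 + 41\right)^{2} = \left(-3\right)^{2} = 9$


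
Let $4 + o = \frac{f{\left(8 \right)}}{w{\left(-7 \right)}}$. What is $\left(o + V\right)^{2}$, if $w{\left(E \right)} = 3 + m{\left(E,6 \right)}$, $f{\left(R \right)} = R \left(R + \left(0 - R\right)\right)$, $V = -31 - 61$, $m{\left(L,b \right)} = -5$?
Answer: $9216$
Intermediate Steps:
$V = -92$
$f{\left(R \right)} = 0$ ($f{\left(R \right)} = R \left(R - R\right) = R 0 = 0$)
$w{\left(E \right)} = -2$ ($w{\left(E \right)} = 3 - 5 = -2$)
$o = -4$ ($o = -4 + \frac{0}{-2} = -4 + 0 \left(- \frac{1}{2}\right) = -4 + 0 = -4$)
$\left(o + V\right)^{2} = \left(-4 - 92\right)^{2} = \left(-96\right)^{2} = 9216$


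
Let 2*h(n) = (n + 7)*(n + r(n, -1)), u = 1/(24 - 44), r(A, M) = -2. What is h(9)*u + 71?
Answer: 341/5 ≈ 68.200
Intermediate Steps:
u = -1/20 (u = 1/(-20) = -1/20 ≈ -0.050000)
h(n) = (-2 + n)*(7 + n)/2 (h(n) = ((n + 7)*(n - 2))/2 = ((7 + n)*(-2 + n))/2 = ((-2 + n)*(7 + n))/2 = (-2 + n)*(7 + n)/2)
h(9)*u + 71 = (-7 + (1/2)*9**2 + (5/2)*9)*(-1/20) + 71 = (-7 + (1/2)*81 + 45/2)*(-1/20) + 71 = (-7 + 81/2 + 45/2)*(-1/20) + 71 = 56*(-1/20) + 71 = -14/5 + 71 = 341/5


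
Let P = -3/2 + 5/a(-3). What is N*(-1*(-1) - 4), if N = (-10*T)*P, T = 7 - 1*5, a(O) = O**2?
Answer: -170/3 ≈ -56.667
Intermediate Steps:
T = 2 (T = 7 - 5 = 2)
P = -17/18 (P = -3/2 + 5/((-3)**2) = -3*1/2 + 5/9 = -3/2 + 5*(1/9) = -3/2 + 5/9 = -17/18 ≈ -0.94444)
N = 170/9 (N = -10*2*(-17/18) = -20*(-17/18) = 170/9 ≈ 18.889)
N*(-1*(-1) - 4) = 170*(-1*(-1) - 4)/9 = 170*(1 - 4)/9 = (170/9)*(-3) = -170/3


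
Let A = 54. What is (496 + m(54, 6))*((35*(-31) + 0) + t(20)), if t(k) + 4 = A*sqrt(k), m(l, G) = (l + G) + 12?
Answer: -618552 + 61344*sqrt(5) ≈ -4.8138e+5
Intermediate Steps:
m(l, G) = 12 + G + l (m(l, G) = (G + l) + 12 = 12 + G + l)
t(k) = -4 + 54*sqrt(k)
(496 + m(54, 6))*((35*(-31) + 0) + t(20)) = (496 + (12 + 6 + 54))*((35*(-31) + 0) + (-4 + 54*sqrt(20))) = (496 + 72)*((-1085 + 0) + (-4 + 54*(2*sqrt(5)))) = 568*(-1085 + (-4 + 108*sqrt(5))) = 568*(-1089 + 108*sqrt(5)) = -618552 + 61344*sqrt(5)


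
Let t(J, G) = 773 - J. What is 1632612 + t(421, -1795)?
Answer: 1632964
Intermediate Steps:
1632612 + t(421, -1795) = 1632612 + (773 - 1*421) = 1632612 + (773 - 421) = 1632612 + 352 = 1632964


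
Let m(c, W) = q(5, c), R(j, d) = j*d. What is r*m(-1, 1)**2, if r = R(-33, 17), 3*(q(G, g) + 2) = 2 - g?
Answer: -561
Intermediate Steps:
R(j, d) = d*j
q(G, g) = -4/3 - g/3 (q(G, g) = -2 + (2 - g)/3 = -2 + (2/3 - g/3) = -4/3 - g/3)
m(c, W) = -4/3 - c/3
r = -561 (r = 17*(-33) = -561)
r*m(-1, 1)**2 = -561*(-4/3 - 1/3*(-1))**2 = -561*(-4/3 + 1/3)**2 = -561*(-1)**2 = -561*1 = -561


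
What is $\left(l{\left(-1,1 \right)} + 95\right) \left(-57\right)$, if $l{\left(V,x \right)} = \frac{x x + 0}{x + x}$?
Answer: $- \frac{10887}{2} \approx -5443.5$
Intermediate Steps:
$l{\left(V,x \right)} = \frac{x}{2}$ ($l{\left(V,x \right)} = \frac{x^{2} + 0}{2 x} = x^{2} \frac{1}{2 x} = \frac{x}{2}$)
$\left(l{\left(-1,1 \right)} + 95\right) \left(-57\right) = \left(\frac{1}{2} \cdot 1 + 95\right) \left(-57\right) = \left(\frac{1}{2} + 95\right) \left(-57\right) = \frac{191}{2} \left(-57\right) = - \frac{10887}{2}$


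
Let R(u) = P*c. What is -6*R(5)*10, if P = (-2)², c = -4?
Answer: 960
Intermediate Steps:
P = 4
R(u) = -16 (R(u) = 4*(-4) = -16)
-6*R(5)*10 = -6*(-16)*10 = 96*10 = 960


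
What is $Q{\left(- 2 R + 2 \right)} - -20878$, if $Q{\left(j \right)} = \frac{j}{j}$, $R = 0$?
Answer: $20879$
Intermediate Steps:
$Q{\left(j \right)} = 1$
$Q{\left(- 2 R + 2 \right)} - -20878 = 1 - -20878 = 1 + 20878 = 20879$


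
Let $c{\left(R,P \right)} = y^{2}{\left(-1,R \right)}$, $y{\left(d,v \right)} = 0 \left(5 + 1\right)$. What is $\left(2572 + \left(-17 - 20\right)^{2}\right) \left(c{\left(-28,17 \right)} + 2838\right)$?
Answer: $11184558$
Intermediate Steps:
$y{\left(d,v \right)} = 0$ ($y{\left(d,v \right)} = 0 \cdot 6 = 0$)
$c{\left(R,P \right)} = 0$ ($c{\left(R,P \right)} = 0^{2} = 0$)
$\left(2572 + \left(-17 - 20\right)^{2}\right) \left(c{\left(-28,17 \right)} + 2838\right) = \left(2572 + \left(-17 - 20\right)^{2}\right) \left(0 + 2838\right) = \left(2572 + \left(-37\right)^{2}\right) 2838 = \left(2572 + 1369\right) 2838 = 3941 \cdot 2838 = 11184558$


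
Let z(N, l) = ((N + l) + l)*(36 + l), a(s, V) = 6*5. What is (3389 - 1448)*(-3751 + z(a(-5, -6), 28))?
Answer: 3402573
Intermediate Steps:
a(s, V) = 30
z(N, l) = (36 + l)*(N + 2*l) (z(N, l) = (N + 2*l)*(36 + l) = (36 + l)*(N + 2*l))
(3389 - 1448)*(-3751 + z(a(-5, -6), 28)) = (3389 - 1448)*(-3751 + (2*28**2 + 36*30 + 72*28 + 30*28)) = 1941*(-3751 + (2*784 + 1080 + 2016 + 840)) = 1941*(-3751 + (1568 + 1080 + 2016 + 840)) = 1941*(-3751 + 5504) = 1941*1753 = 3402573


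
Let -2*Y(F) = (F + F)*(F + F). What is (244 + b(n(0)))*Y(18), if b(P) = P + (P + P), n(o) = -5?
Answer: -148392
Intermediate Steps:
Y(F) = -2*F**2 (Y(F) = -(F + F)*(F + F)/2 = -2*F*2*F/2 = -2*F**2)
b(P) = 3*P (b(P) = P + 2*P = 3*P)
(244 + b(n(0)))*Y(18) = (244 + 3*(-5))*(-2*18**2) = (244 - 15)*(-2*324) = 229*(-648) = -148392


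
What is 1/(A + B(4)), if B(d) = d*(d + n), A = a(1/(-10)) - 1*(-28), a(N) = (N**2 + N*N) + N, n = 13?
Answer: 25/2398 ≈ 0.010425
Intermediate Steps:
a(N) = N + 2*N**2 (a(N) = (N**2 + N**2) + N = 2*N**2 + N = N + 2*N**2)
A = 698/25 (A = (1 + 2/(-10))/(-10) - 1*(-28) = -(1 + 2*(-1/10))/10 + 28 = -(1 - 1/5)/10 + 28 = -1/10*4/5 + 28 = -2/25 + 28 = 698/25 ≈ 27.920)
B(d) = d*(13 + d) (B(d) = d*(d + 13) = d*(13 + d))
1/(A + B(4)) = 1/(698/25 + 4*(13 + 4)) = 1/(698/25 + 4*17) = 1/(698/25 + 68) = 1/(2398/25) = 25/2398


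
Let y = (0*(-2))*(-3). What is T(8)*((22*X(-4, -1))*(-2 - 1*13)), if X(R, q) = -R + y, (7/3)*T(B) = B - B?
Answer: 0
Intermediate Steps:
y = 0 (y = 0*(-3) = 0)
T(B) = 0 (T(B) = 3*(B - B)/7 = (3/7)*0 = 0)
X(R, q) = -R (X(R, q) = -R + 0 = -R)
T(8)*((22*X(-4, -1))*(-2 - 1*13)) = 0*((22*(-1*(-4)))*(-2 - 1*13)) = 0*((22*4)*(-2 - 13)) = 0*(88*(-15)) = 0*(-1320) = 0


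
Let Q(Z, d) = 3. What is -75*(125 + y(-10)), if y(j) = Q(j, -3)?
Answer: -9600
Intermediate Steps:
y(j) = 3
-75*(125 + y(-10)) = -75*(125 + 3) = -75*128 = -9600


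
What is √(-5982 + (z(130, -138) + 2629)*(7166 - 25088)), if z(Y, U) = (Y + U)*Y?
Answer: 62*I*√7410 ≈ 5337.0*I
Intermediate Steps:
z(Y, U) = Y*(U + Y) (z(Y, U) = (U + Y)*Y = Y*(U + Y))
√(-5982 + (z(130, -138) + 2629)*(7166 - 25088)) = √(-5982 + (130*(-138 + 130) + 2629)*(7166 - 25088)) = √(-5982 + (130*(-8) + 2629)*(-17922)) = √(-5982 + (-1040 + 2629)*(-17922)) = √(-5982 + 1589*(-17922)) = √(-5982 - 28478058) = √(-28484040) = 62*I*√7410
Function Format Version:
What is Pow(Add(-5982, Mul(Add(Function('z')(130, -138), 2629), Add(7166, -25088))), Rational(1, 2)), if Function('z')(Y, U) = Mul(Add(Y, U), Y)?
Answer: Mul(62, I, Pow(7410, Rational(1, 2))) ≈ Mul(5337.0, I)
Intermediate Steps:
Function('z')(Y, U) = Mul(Y, Add(U, Y)) (Function('z')(Y, U) = Mul(Add(U, Y), Y) = Mul(Y, Add(U, Y)))
Pow(Add(-5982, Mul(Add(Function('z')(130, -138), 2629), Add(7166, -25088))), Rational(1, 2)) = Pow(Add(-5982, Mul(Add(Mul(130, Add(-138, 130)), 2629), Add(7166, -25088))), Rational(1, 2)) = Pow(Add(-5982, Mul(Add(Mul(130, -8), 2629), -17922)), Rational(1, 2)) = Pow(Add(-5982, Mul(Add(-1040, 2629), -17922)), Rational(1, 2)) = Pow(Add(-5982, Mul(1589, -17922)), Rational(1, 2)) = Pow(Add(-5982, -28478058), Rational(1, 2)) = Pow(-28484040, Rational(1, 2)) = Mul(62, I, Pow(7410, Rational(1, 2)))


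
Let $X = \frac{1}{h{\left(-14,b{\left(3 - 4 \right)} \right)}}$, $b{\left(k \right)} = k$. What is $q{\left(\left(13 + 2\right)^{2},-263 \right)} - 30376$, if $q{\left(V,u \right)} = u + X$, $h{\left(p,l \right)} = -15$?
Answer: $- \frac{459586}{15} \approx -30639.0$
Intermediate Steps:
$X = - \frac{1}{15}$ ($X = \frac{1}{-15} = - \frac{1}{15} \approx -0.066667$)
$q{\left(V,u \right)} = - \frac{1}{15} + u$ ($q{\left(V,u \right)} = u - \frac{1}{15} = - \frac{1}{15} + u$)
$q{\left(\left(13 + 2\right)^{2},-263 \right)} - 30376 = \left(- \frac{1}{15} - 263\right) - 30376 = - \frac{3946}{15} - 30376 = - \frac{459586}{15}$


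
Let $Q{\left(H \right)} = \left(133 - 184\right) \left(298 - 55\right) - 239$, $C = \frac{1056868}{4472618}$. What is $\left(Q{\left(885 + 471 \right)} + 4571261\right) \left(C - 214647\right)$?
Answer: $- \frac{2188217089462750581}{2236309} \approx -9.785 \cdot 10^{11}$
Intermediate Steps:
$C = \frac{528434}{2236309}$ ($C = 1056868 \cdot \frac{1}{4472618} = \frac{528434}{2236309} \approx 0.2363$)
$Q{\left(H \right)} = -12632$ ($Q{\left(H \right)} = \left(-51\right) 243 - 239 = -12393 - 239 = -12632$)
$\left(Q{\left(885 + 471 \right)} + 4571261\right) \left(C - 214647\right) = \left(-12632 + 4571261\right) \left(\frac{528434}{2236309} - 214647\right) = 4558629 \left(- \frac{480016489489}{2236309}\right) = - \frac{2188217089462750581}{2236309}$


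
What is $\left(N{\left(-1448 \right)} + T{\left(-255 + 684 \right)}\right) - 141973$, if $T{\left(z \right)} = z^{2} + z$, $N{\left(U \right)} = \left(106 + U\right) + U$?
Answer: $39707$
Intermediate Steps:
$N{\left(U \right)} = 106 + 2 U$
$T{\left(z \right)} = z + z^{2}$
$\left(N{\left(-1448 \right)} + T{\left(-255 + 684 \right)}\right) - 141973 = \left(\left(106 + 2 \left(-1448\right)\right) + \left(-255 + 684\right) \left(1 + \left(-255 + 684\right)\right)\right) - 141973 = \left(\left(106 - 2896\right) + 429 \left(1 + 429\right)\right) - 141973 = \left(-2790 + 429 \cdot 430\right) - 141973 = \left(-2790 + 184470\right) - 141973 = 181680 - 141973 = 39707$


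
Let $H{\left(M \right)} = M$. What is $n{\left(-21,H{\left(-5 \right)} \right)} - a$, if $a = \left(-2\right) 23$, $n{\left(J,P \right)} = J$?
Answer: $25$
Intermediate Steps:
$a = -46$
$n{\left(-21,H{\left(-5 \right)} \right)} - a = -21 - -46 = -21 + 46 = 25$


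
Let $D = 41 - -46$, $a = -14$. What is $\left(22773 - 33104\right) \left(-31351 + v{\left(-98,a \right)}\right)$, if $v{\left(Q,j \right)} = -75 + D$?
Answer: $323763209$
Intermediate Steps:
$D = 87$ ($D = 41 + 46 = 87$)
$v{\left(Q,j \right)} = 12$ ($v{\left(Q,j \right)} = -75 + 87 = 12$)
$\left(22773 - 33104\right) \left(-31351 + v{\left(-98,a \right)}\right) = \left(22773 - 33104\right) \left(-31351 + 12\right) = \left(-10331\right) \left(-31339\right) = 323763209$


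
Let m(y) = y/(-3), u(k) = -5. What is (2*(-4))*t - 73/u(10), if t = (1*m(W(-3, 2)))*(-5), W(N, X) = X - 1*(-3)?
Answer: -781/15 ≈ -52.067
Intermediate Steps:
W(N, X) = 3 + X (W(N, X) = X + 3 = 3 + X)
m(y) = -y/3 (m(y) = y*(-1/3) = -y/3)
t = 25/3 (t = (1*(-(3 + 2)/3))*(-5) = (1*(-1/3*5))*(-5) = (1*(-5/3))*(-5) = -5/3*(-5) = 25/3 ≈ 8.3333)
(2*(-4))*t - 73/u(10) = (2*(-4))*(25/3) - 73/(-5) = -8*25/3 - 73*(-1/5) = -200/3 + 73/5 = -781/15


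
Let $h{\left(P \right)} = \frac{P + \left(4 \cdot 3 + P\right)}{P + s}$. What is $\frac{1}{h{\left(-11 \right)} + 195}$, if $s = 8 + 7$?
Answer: $\frac{2}{385} \approx 0.0051948$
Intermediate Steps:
$s = 15$
$h{\left(P \right)} = \frac{12 + 2 P}{15 + P}$ ($h{\left(P \right)} = \frac{P + \left(4 \cdot 3 + P\right)}{P + 15} = \frac{P + \left(12 + P\right)}{15 + P} = \frac{12 + 2 P}{15 + P}$)
$\frac{1}{h{\left(-11 \right)} + 195} = \frac{1}{\frac{2 \left(6 - 11\right)}{15 - 11} + 195} = \frac{1}{2 \cdot \frac{1}{4} \left(-5\right) + 195} = \frac{1}{- \frac{5}{2} + 195} = \frac{1}{\frac{385}{2}} = \frac{2}{385}$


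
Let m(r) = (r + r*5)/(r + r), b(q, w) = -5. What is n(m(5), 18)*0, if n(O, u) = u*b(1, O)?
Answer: 0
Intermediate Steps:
m(r) = 3 (m(r) = (r + 5*r)/((2*r)) = (6*r)*(1/(2*r)) = 3)
n(O, u) = -5*u (n(O, u) = u*(-5) = -5*u)
n(m(5), 18)*0 = -5*18*0 = -90*0 = 0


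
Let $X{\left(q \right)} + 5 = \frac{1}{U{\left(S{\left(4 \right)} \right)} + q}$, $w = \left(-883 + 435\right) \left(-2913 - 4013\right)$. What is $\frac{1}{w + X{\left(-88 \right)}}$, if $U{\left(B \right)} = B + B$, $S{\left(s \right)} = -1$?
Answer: $\frac{90}{279255869} \approx 3.2228 \cdot 10^{-7}$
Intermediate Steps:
$U{\left(B \right)} = 2 B$
$w = 3102848$ ($w = \left(-448\right) \left(-6926\right) = 3102848$)
$X{\left(q \right)} = -5 + \frac{1}{-2 + q}$ ($X{\left(q \right)} = -5 + \frac{1}{2 \left(-1\right) + q} = -5 + \frac{1}{-2 + q}$)
$\frac{1}{w + X{\left(-88 \right)}} = \frac{1}{3102848 + \frac{11 - -440}{-2 - 88}} = \frac{1}{3102848 + \frac{11 + 440}{-90}} = \frac{1}{3102848 - \frac{451}{90}} = \frac{1}{\frac{279255869}{90}} = \frac{90}{279255869}$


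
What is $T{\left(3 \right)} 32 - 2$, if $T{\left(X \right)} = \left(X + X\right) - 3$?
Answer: $94$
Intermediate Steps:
$T{\left(X \right)} = -3 + 2 X$ ($T{\left(X \right)} = 2 X - 3 = -3 + 2 X$)
$T{\left(3 \right)} 32 - 2 = \left(-3 + 2 \cdot 3\right) 32 - 2 = \left(-3 + 6\right) 32 - 2 = 3 \cdot 32 - 2 = 96 - 2 = 94$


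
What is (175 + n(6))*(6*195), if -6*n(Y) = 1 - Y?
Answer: 205725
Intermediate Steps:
n(Y) = -⅙ + Y/6 (n(Y) = -(1 - Y)/6 = -⅙ + Y/6)
(175 + n(6))*(6*195) = (175 + (-⅙ + (⅙)*6))*(6*195) = (175 + (-⅙ + 1))*1170 = (175 + ⅚)*1170 = (1055/6)*1170 = 205725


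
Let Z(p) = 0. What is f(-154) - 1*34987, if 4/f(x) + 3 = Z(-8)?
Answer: -104965/3 ≈ -34988.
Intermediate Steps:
f(x) = -4/3 (f(x) = 4/(-3 + 0) = 4/(-3) = 4*(-⅓) = -4/3)
f(-154) - 1*34987 = -4/3 - 1*34987 = -4/3 - 34987 = -104965/3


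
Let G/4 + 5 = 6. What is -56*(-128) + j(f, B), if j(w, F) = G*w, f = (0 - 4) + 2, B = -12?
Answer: 7160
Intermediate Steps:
G = 4 (G = -20 + 4*6 = -20 + 24 = 4)
f = -2 (f = -4 + 2 = -2)
j(w, F) = 4*w
-56*(-128) + j(f, B) = -56*(-128) + 4*(-2) = 7168 - 8 = 7160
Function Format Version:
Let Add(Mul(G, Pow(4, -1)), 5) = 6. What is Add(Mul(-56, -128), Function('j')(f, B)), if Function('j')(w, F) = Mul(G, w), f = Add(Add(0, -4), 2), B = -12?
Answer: 7160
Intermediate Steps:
G = 4 (G = Add(-20, Mul(4, 6)) = Add(-20, 24) = 4)
f = -2 (f = Add(-4, 2) = -2)
Function('j')(w, F) = Mul(4, w)
Add(Mul(-56, -128), Function('j')(f, B)) = Add(Mul(-56, -128), Mul(4, -2)) = Add(7168, -8) = 7160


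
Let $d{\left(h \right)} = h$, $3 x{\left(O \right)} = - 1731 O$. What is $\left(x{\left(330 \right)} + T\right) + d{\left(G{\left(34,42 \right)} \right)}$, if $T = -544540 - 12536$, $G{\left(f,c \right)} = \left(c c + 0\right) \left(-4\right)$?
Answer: $-754542$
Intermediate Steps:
$G{\left(f,c \right)} = - 4 c^{2}$ ($G{\left(f,c \right)} = \left(c^{2} + 0\right) \left(-4\right) = c^{2} \left(-4\right) = - 4 c^{2}$)
$x{\left(O \right)} = - 577 O$ ($x{\left(O \right)} = \frac{\left(-1731\right) O}{3} = - 577 O$)
$T = -557076$
$\left(x{\left(330 \right)} + T\right) + d{\left(G{\left(34,42 \right)} \right)} = \left(\left(-577\right) 330 - 557076\right) - 4 \cdot 42^{2} = \left(-190410 - 557076\right) - 7056 = -747486 - 7056 = -754542$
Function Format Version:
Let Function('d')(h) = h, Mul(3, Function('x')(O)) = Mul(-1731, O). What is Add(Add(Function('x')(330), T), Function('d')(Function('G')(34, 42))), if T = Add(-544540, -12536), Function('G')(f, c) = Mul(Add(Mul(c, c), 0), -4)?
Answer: -754542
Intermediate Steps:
Function('G')(f, c) = Mul(-4, Pow(c, 2)) (Function('G')(f, c) = Mul(Add(Pow(c, 2), 0), -4) = Mul(Pow(c, 2), -4) = Mul(-4, Pow(c, 2)))
Function('x')(O) = Mul(-577, O) (Function('x')(O) = Mul(Rational(1, 3), Mul(-1731, O)) = Mul(-577, O))
T = -557076
Add(Add(Function('x')(330), T), Function('d')(Function('G')(34, 42))) = Add(Add(Mul(-577, 330), -557076), Mul(-4, Pow(42, 2))) = Add(Add(-190410, -557076), Mul(-4, 1764)) = Add(-747486, -7056) = -754542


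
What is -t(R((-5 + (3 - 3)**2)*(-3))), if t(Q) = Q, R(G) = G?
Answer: -15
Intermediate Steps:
-t(R((-5 + (3 - 3)**2)*(-3))) = -(-5 + (3 - 3)**2)*(-3) = -(-5 + 0**2)*(-3) = -(-5 + 0)*(-3) = -(-5)*(-3) = -1*15 = -15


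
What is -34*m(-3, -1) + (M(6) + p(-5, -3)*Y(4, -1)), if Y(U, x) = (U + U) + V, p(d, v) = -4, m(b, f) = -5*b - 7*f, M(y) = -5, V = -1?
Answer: -781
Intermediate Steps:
m(b, f) = -7*f - 5*b
Y(U, x) = -1 + 2*U (Y(U, x) = (U + U) - 1 = 2*U - 1 = -1 + 2*U)
-34*m(-3, -1) + (M(6) + p(-5, -3)*Y(4, -1)) = -34*(-7*(-1) - 5*(-3)) + (-5 - 4*(-1 + 2*4)) = -34*(7 + 15) + (-5 - 4*(-1 + 8)) = -34*22 + (-5 - 4*7) = -748 + (-5 - 28) = -748 - 33 = -781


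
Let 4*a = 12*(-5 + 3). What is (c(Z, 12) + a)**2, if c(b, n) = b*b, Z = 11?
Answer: 13225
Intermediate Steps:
a = -6 (a = (12*(-5 + 3))/4 = (12*(-2))/4 = (1/4)*(-24) = -6)
c(b, n) = b**2
(c(Z, 12) + a)**2 = (11**2 - 6)**2 = (121 - 6)**2 = 115**2 = 13225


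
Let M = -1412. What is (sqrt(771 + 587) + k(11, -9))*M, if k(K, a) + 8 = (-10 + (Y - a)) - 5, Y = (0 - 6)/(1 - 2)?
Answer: 11296 - 1412*sqrt(1358) ≈ -40738.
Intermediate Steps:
Y = 6 (Y = -6/(-1) = -6*(-1) = 6)
k(K, a) = -17 - a (k(K, a) = -8 + ((-10 + (6 - a)) - 5) = -8 + ((-4 - a) - 5) = -8 + (-9 - a) = -17 - a)
(sqrt(771 + 587) + k(11, -9))*M = (sqrt(771 + 587) + (-17 - 1*(-9)))*(-1412) = (sqrt(1358) + (-17 + 9))*(-1412) = (sqrt(1358) - 8)*(-1412) = (-8 + sqrt(1358))*(-1412) = 11296 - 1412*sqrt(1358)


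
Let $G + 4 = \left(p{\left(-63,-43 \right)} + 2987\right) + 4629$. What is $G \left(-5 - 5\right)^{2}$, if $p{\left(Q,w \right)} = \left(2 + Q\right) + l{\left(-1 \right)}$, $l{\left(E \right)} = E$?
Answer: $755000$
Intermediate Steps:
$p{\left(Q,w \right)} = 1 + Q$ ($p{\left(Q,w \right)} = \left(2 + Q\right) - 1 = 1 + Q$)
$G = 7550$ ($G = -4 + \left(\left(\left(1 - 63\right) + 2987\right) + 4629\right) = -4 + \left(\left(-62 + 2987\right) + 4629\right) = -4 + \left(2925 + 4629\right) = -4 + 7554 = 7550$)
$G \left(-5 - 5\right)^{2} = 7550 \left(-5 - 5\right)^{2} = 7550 \left(-10\right)^{2} = 7550 \cdot 100 = 755000$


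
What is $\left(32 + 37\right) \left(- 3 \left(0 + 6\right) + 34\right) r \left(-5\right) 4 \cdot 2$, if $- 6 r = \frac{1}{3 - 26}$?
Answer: $-320$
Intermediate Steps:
$r = \frac{1}{138}$ ($r = - \frac{1}{6 \left(3 - 26\right)} = - \frac{1}{6 \left(-23\right)} = \left(- \frac{1}{6}\right) \left(- \frac{1}{23}\right) = \frac{1}{138} \approx 0.0072464$)
$\left(32 + 37\right) \left(- 3 \left(0 + 6\right) + 34\right) r \left(-5\right) 4 \cdot 2 = \left(32 + 37\right) \left(- 3 \left(0 + 6\right) + 34\right) \frac{1}{138} \left(-5\right) 4 \cdot 2 = 69 \left(\left(-3\right) 6 + 34\right) \frac{1}{138} \left(\left(-20\right) 2\right) = 69 \left(-18 + 34\right) \frac{1}{138} \left(-40\right) = 69 \cdot 16 \cdot \frac{1}{138} \left(-40\right) = 1104 \cdot \frac{1}{138} \left(-40\right) = 8 \left(-40\right) = -320$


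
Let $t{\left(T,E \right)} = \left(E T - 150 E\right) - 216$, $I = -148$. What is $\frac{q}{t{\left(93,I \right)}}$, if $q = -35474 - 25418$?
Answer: $- \frac{15223}{2055} \approx -7.4078$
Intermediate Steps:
$t{\left(T,E \right)} = -216 - 150 E + E T$ ($t{\left(T,E \right)} = \left(- 150 E + E T\right) - 216 = -216 - 150 E + E T$)
$q = -60892$ ($q = -35474 - 25418 = -60892$)
$\frac{q}{t{\left(93,I \right)}} = - \frac{60892}{-216 - -22200 - 13764} = - \frac{60892}{-216 + 22200 - 13764} = - \frac{60892}{8220} = \left(-60892\right) \frac{1}{8220} = - \frac{15223}{2055}$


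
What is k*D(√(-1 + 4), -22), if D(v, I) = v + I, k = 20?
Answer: -440 + 20*√3 ≈ -405.36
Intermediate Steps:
D(v, I) = I + v
k*D(√(-1 + 4), -22) = 20*(-22 + √(-1 + 4)) = 20*(-22 + √3) = -440 + 20*√3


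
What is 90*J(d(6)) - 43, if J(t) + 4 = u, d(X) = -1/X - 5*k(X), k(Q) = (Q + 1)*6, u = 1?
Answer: -313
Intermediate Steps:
k(Q) = 6 + 6*Q (k(Q) = (1 + Q)*6 = 6 + 6*Q)
d(X) = -30 - 1/X - 30*X (d(X) = -1/X - 5*(6 + 6*X) = -1/X + (-30 - 30*X) = -30 - 1/X - 30*X)
J(t) = -3 (J(t) = -4 + 1 = -3)
90*J(d(6)) - 43 = 90*(-3) - 43 = -270 - 43 = -313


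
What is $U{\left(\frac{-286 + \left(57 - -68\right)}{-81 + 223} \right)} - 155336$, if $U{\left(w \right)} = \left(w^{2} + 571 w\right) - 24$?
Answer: $- \frac{3145707321}{20164} \approx -1.5601 \cdot 10^{5}$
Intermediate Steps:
$U{\left(w \right)} = -24 + w^{2} + 571 w$
$U{\left(\frac{-286 + \left(57 - -68\right)}{-81 + 223} \right)} - 155336 = \left(-24 + \left(\frac{-286 + \left(57 - -68\right)}{-81 + 223}\right)^{2} + 571 \frac{-286 + \left(57 - -68\right)}{-81 + 223}\right) - 155336 = \left(-24 + \left(\frac{-286 + \left(57 + 68\right)}{142}\right)^{2} + 571 \frac{-286 + \left(57 + 68\right)}{142}\right) - 155336 = \left(-24 + \left(\left(-286 + 125\right) \frac{1}{142}\right)^{2} + 571 \left(-286 + 125\right) \frac{1}{142}\right) - 155336 = \left(-24 + \left(\left(-161\right) \frac{1}{142}\right)^{2} + 571 \left(\left(-161\right) \frac{1}{142}\right)\right) - 155336 = \left(-24 + \left(- \frac{161}{142}\right)^{2} + 571 \left(- \frac{161}{142}\right)\right) - 155336 = \left(-24 + \frac{25921}{20164} - \frac{91931}{142}\right) - 155336 = - \frac{13512217}{20164} - 155336 = - \frac{3145707321}{20164}$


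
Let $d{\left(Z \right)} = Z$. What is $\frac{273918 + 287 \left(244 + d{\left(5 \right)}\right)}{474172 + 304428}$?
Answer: $\frac{345381}{778600} \approx 0.44359$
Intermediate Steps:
$\frac{273918 + 287 \left(244 + d{\left(5 \right)}\right)}{474172 + 304428} = \frac{273918 + 287 \left(244 + 5\right)}{474172 + 304428} = \frac{273918 + 287 \cdot 249}{778600} = \left(273918 + 71463\right) \frac{1}{778600} = 345381 \cdot \frac{1}{778600} = \frac{345381}{778600}$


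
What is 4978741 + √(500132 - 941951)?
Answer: 4978741 + 3*I*√49091 ≈ 4.9787e+6 + 664.69*I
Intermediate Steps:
4978741 + √(500132 - 941951) = 4978741 + √(-441819) = 4978741 + 3*I*√49091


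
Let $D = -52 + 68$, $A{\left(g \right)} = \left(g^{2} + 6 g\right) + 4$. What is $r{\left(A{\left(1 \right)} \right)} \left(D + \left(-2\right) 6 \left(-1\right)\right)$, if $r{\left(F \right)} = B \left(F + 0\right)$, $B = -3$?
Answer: $-924$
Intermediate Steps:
$A{\left(g \right)} = 4 + g^{2} + 6 g$
$D = 16$
$r{\left(F \right)} = - 3 F$ ($r{\left(F \right)} = - 3 \left(F + 0\right) = - 3 F$)
$r{\left(A{\left(1 \right)} \right)} \left(D + \left(-2\right) 6 \left(-1\right)\right) = - 3 \left(4 + 1^{2} + 6 \cdot 1\right) \left(16 + \left(-2\right) 6 \left(-1\right)\right) = - 3 \left(4 + 1 + 6\right) \left(16 - -12\right) = \left(-3\right) 11 \left(16 + 12\right) = \left(-33\right) 28 = -924$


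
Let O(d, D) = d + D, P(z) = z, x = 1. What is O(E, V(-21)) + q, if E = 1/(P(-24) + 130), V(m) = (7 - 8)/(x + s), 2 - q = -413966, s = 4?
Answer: 219402939/530 ≈ 4.1397e+5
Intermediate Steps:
q = 413968 (q = 2 - 1*(-413966) = 2 + 413966 = 413968)
V(m) = -⅕ (V(m) = (7 - 8)/(1 + 4) = -1/5 = -1*⅕ = -⅕)
E = 1/106 (E = 1/(-24 + 130) = 1/106 ≈ 0.0094340)
O(d, D) = D + d
O(E, V(-21)) + q = (-⅕ + 1/106) + 413968 = -101/530 + 413968 = 219402939/530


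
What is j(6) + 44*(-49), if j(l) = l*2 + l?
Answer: -2138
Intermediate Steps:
j(l) = 3*l (j(l) = 2*l + l = 3*l)
j(6) + 44*(-49) = 3*6 + 44*(-49) = 18 - 2156 = -2138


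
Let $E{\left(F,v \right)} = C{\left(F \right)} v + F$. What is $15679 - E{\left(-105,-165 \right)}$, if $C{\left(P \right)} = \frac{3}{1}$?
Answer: $16279$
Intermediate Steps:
$C{\left(P \right)} = 3$ ($C{\left(P \right)} = 3 \cdot 1 = 3$)
$E{\left(F,v \right)} = F + 3 v$ ($E{\left(F,v \right)} = 3 v + F = F + 3 v$)
$15679 - E{\left(-105,-165 \right)} = 15679 - \left(-105 + 3 \left(-165\right)\right) = 15679 - \left(-105 - 495\right) = 15679 - -600 = 15679 + 600 = 16279$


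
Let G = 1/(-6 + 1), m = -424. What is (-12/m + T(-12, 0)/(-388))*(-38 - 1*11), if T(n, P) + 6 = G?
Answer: -223097/102820 ≈ -2.1698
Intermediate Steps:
G = -⅕ (G = 1/(-5) = -⅕ ≈ -0.20000)
T(n, P) = -31/5 (T(n, P) = -6 - ⅕ = -31/5)
(-12/m + T(-12, 0)/(-388))*(-38 - 1*11) = (-12/(-424) - 31/5/(-388))*(-38 - 1*11) = (-12*(-1/424) - 31/5*(-1/388))*(-38 - 11) = (3/106 + 31/1940)*(-49) = (4553/102820)*(-49) = -223097/102820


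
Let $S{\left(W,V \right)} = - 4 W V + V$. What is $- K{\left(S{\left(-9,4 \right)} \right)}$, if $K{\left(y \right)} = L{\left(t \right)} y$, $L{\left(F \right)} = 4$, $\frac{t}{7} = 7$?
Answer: $-592$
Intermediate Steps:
$t = 49$ ($t = 7 \cdot 7 = 49$)
$S{\left(W,V \right)} = V - 4 V W$ ($S{\left(W,V \right)} = - 4 V W + V = V - 4 V W$)
$K{\left(y \right)} = 4 y$
$- K{\left(S{\left(-9,4 \right)} \right)} = - 4 \cdot 4 \left(1 - -36\right) = - 4 \cdot 4 \left(1 + 36\right) = - 4 \cdot 4 \cdot 37 = - 4 \cdot 148 = \left(-1\right) 592 = -592$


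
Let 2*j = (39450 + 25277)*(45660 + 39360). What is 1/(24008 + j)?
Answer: 1/2751568778 ≈ 3.6343e-10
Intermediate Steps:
j = 2751544770 (j = ((39450 + 25277)*(45660 + 39360))/2 = (64727*85020)/2 = (½)*5503089540 = 2751544770)
1/(24008 + j) = 1/(24008 + 2751544770) = 1/2751568778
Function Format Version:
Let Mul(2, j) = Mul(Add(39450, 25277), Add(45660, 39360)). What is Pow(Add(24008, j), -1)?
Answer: Rational(1, 2751568778) ≈ 3.6343e-10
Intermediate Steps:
j = 2751544770 (j = Mul(Rational(1, 2), Mul(Add(39450, 25277), Add(45660, 39360))) = Mul(Rational(1, 2), Mul(64727, 85020)) = Mul(Rational(1, 2), 5503089540) = 2751544770)
Pow(Add(24008, j), -1) = Pow(Add(24008, 2751544770), -1) = Pow(2751568778, -1) = Rational(1, 2751568778)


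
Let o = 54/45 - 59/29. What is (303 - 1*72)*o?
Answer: -27951/145 ≈ -192.77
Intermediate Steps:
o = -121/145 (o = 54*(1/45) - 59*1/29 = 6/5 - 59/29 = -121/145 ≈ -0.83448)
(303 - 1*72)*o = (303 - 1*72)*(-121/145) = (303 - 72)*(-121/145) = 231*(-121/145) = -27951/145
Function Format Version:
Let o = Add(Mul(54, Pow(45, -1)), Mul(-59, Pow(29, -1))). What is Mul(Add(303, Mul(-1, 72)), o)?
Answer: Rational(-27951, 145) ≈ -192.77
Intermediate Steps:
o = Rational(-121, 145) (o = Add(Mul(54, Rational(1, 45)), Mul(-59, Rational(1, 29))) = Add(Rational(6, 5), Rational(-59, 29)) = Rational(-121, 145) ≈ -0.83448)
Mul(Add(303, Mul(-1, 72)), o) = Mul(Add(303, Mul(-1, 72)), Rational(-121, 145)) = Mul(Add(303, -72), Rational(-121, 145)) = Mul(231, Rational(-121, 145)) = Rational(-27951, 145)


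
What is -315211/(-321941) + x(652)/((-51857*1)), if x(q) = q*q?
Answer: -120512510037/16694894437 ≈ -7.2185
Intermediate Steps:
x(q) = q²
-315211/(-321941) + x(652)/((-51857*1)) = -315211/(-321941) + 652²/((-51857*1)) = -315211*(-1/321941) + 425104/(-51857) = 315211/321941 + 425104*(-1/51857) = 315211/321941 - 425104/51857 = -120512510037/16694894437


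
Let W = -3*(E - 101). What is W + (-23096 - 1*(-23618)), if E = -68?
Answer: 1029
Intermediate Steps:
W = 507 (W = -3*(-68 - 101) = -3*(-169) = 507)
W + (-23096 - 1*(-23618)) = 507 + (-23096 - 1*(-23618)) = 507 + (-23096 + 23618) = 507 + 522 = 1029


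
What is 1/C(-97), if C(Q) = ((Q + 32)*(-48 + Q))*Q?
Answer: -1/914225 ≈ -1.0938e-6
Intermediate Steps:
C(Q) = Q*(-48 + Q)*(32 + Q) (C(Q) = ((32 + Q)*(-48 + Q))*Q = ((-48 + Q)*(32 + Q))*Q = Q*(-48 + Q)*(32 + Q))
1/C(-97) = 1/(-97*(-1536 + (-97)² - 16*(-97))) = 1/(-97*(-1536 + 9409 + 1552)) = 1/(-97*9425) = 1/(-914225) = -1/914225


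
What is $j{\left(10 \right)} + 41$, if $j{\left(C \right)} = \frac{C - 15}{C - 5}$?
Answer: $40$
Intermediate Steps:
$j{\left(C \right)} = \frac{-15 + C}{-5 + C}$
$j{\left(10 \right)} + 41 = \frac{-15 + 10}{-5 + 10} + 41 = \frac{1}{5} \left(-5\right) + 41 = -1 + 41 = 40$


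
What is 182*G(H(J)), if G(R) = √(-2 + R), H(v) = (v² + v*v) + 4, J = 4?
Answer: 182*√34 ≈ 1061.2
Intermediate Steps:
H(v) = 4 + 2*v² (H(v) = (v² + v²) + 4 = 2*v² + 4 = 4 + 2*v²)
182*G(H(J)) = 182*√(-2 + (4 + 2*4²)) = 182*√(-2 + (4 + 2*16)) = 182*√(-2 + (4 + 32)) = 182*√(-2 + 36) = 182*√34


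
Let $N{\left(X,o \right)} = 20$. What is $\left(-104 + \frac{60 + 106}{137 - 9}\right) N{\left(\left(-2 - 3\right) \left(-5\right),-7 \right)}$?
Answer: $- \frac{32865}{16} \approx -2054.1$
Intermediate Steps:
$\left(-104 + \frac{60 + 106}{137 - 9}\right) N{\left(\left(-2 - 3\right) \left(-5\right),-7 \right)} = \left(-104 + \frac{60 + 106}{137 - 9}\right) 20 = \left(-104 + \frac{166}{128}\right) 20 = \left(-104 + 166 \cdot \frac{1}{128}\right) 20 = \left(-104 + \frac{83}{64}\right) 20 = \left(- \frac{6573}{64}\right) 20 = - \frac{32865}{16}$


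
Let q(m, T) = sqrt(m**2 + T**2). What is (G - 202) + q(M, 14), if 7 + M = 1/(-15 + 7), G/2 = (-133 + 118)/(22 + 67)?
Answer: -18008/89 + sqrt(15793)/8 ≈ -186.63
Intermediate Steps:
G = -30/89 (G = 2*((-133 + 118)/(22 + 67)) = 2*(-15/89) = -30/89 ≈ -0.33708)
M = -57/8 (M = -7 + 1/(-15 + 7) = -7 + 1/(-8) = -7 - 1/8 = -57/8 ≈ -7.1250)
q(m, T) = sqrt(T**2 + m**2)
(G - 202) + q(M, 14) = (-30/89 - 202) + sqrt(14**2 + (-57/8)**2) = -18008/89 + sqrt(196 + 3249/64) = -18008/89 + sqrt(15793/64) = -18008/89 + sqrt(15793)/8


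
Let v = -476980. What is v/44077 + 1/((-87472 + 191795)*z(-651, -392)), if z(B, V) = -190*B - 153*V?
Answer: -9139217320479563/844541242477086 ≈ -10.822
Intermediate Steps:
v/44077 + 1/((-87472 + 191795)*z(-651, -392)) = -476980/44077 + 1/((-87472 + 191795)*(-190*(-651) - 153*(-392))) = -476980*1/44077 + 1/(104323*(123690 + 59976)) = -476980/44077 + (1/104323)/183666 = -476980/44077 + (1/104323)*(1/183666) = -476980/44077 + 1/19160588118 = -9139217320479563/844541242477086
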